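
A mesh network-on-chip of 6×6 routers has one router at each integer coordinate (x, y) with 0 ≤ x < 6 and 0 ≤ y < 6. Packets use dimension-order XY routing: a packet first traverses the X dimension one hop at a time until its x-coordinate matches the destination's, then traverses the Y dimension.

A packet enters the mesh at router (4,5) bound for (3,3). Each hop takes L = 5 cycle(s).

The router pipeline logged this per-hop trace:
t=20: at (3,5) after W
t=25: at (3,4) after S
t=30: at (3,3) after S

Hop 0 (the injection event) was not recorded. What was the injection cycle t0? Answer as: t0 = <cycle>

t0 = 15

cyc[1] = 20 and cyc[k] = t0 + k·L for every k.
So t0 = 20 − 1·5 = 15.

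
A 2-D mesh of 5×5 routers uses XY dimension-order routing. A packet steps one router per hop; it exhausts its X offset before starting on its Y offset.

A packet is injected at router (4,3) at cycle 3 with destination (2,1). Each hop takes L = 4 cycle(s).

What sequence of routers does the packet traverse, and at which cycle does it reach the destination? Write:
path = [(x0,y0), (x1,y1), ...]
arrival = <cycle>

path = [(4,3), (3,3), (2,3), (2,2), (2,1)]
arrival = 19

#0 — 4,3 | c3
#1 — 3,3 | c7 | W
#2 — 2,3 | c11 | W
#3 — 2,2 | c15 | S
#4 — 2,1 | c19 | S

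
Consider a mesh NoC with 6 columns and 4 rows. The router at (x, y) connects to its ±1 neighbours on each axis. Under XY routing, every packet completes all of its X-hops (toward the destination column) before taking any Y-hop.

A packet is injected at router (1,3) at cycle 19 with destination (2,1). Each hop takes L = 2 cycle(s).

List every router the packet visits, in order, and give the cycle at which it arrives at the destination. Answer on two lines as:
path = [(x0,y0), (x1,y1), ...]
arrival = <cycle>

t=19: at (1,3)
t=21: at (2,3) after E
t=23: at (2,2) after S
t=25: at (2,1) after S

path = [(1,3), (2,3), (2,2), (2,1)]
arrival = 25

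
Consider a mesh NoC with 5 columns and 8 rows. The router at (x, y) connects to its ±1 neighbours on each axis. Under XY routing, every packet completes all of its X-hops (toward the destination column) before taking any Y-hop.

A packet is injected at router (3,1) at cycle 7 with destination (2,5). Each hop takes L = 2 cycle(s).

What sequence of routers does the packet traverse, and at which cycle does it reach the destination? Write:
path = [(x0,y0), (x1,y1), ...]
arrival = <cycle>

path = [(3,1), (2,1), (2,2), (2,3), (2,4), (2,5)]
arrival = 17

t=7: at (3,1)
t=9: at (2,1) after W
t=11: at (2,2) after N
t=13: at (2,3) after N
t=15: at (2,4) after N
t=17: at (2,5) after N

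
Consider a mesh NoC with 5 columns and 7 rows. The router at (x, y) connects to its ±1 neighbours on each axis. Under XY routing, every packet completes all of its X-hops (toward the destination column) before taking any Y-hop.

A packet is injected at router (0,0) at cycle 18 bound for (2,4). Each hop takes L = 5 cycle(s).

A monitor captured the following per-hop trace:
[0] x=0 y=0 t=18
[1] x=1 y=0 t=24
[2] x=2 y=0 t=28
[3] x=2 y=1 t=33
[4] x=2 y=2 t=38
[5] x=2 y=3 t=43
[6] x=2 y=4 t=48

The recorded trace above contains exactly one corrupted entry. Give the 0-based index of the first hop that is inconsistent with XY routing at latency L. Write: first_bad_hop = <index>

first_bad_hop = 1

  1: Δx=+1 Δy=+0 Δt=6 [BAD: Δcyc=6≠L]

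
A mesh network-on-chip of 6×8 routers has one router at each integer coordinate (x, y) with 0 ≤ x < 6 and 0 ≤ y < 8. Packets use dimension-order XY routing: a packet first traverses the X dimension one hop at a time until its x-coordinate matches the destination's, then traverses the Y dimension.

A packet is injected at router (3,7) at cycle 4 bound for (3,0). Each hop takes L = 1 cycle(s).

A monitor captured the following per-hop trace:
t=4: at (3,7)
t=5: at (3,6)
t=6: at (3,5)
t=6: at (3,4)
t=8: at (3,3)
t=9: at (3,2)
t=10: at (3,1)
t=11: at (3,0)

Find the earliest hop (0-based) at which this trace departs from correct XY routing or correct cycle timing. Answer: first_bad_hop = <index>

first_bad_hop = 3

[1] (+0,-1) / 1c ⇒ ok
[2] (+0,-1) / 1c ⇒ ok
[3] (+0,-1) / 0c ⇒ BAD: Δcyc=0≠L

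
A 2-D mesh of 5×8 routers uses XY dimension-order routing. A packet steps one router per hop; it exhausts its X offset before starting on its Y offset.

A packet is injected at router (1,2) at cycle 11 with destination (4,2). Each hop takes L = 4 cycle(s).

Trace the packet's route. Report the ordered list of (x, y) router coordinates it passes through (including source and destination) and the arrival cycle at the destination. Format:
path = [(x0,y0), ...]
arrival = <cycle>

[0] x=1 y=2 t=11
[1] x=2 y=2 t=15 →E
[2] x=3 y=2 t=19 →E
[3] x=4 y=2 t=23 →E

path = [(1,2), (2,2), (3,2), (4,2)]
arrival = 23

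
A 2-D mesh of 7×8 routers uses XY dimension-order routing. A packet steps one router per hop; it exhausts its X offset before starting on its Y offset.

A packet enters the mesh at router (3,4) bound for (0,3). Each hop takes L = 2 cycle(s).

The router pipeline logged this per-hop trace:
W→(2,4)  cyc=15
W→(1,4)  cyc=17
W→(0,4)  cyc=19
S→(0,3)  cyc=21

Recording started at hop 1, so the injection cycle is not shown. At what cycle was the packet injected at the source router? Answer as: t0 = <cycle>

t0 = 13

At hop 1 the cycle is 15; in general cyc_k = t0 + kL.
So t0 = 15 − 1·2 = 13.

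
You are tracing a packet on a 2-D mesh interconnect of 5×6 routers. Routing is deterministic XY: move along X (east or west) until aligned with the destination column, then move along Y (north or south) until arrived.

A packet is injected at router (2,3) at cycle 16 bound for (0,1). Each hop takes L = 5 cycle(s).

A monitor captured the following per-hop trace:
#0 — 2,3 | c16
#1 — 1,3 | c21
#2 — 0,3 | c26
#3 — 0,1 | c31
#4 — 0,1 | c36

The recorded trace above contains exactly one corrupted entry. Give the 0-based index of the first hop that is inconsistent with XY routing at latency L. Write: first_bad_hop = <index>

  1: Δx=-1 Δy=+0 Δt=5 [ok]
  2: Δx=-1 Δy=+0 Δt=5 [ok]
  3: Δx=+0 Δy=-2 Δt=5 [BAD: non-unit step]

first_bad_hop = 3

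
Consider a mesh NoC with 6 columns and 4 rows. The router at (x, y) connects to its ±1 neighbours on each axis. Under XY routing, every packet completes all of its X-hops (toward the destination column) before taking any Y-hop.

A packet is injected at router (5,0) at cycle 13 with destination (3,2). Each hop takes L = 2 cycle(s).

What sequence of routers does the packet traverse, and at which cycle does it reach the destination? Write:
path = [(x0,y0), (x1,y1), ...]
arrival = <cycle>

hop 0: (5,0) @ cyc 13
hop 1: (4,0) @ cyc 15  [W]
hop 2: (3,0) @ cyc 17  [W]
hop 3: (3,1) @ cyc 19  [N]
hop 4: (3,2) @ cyc 21  [N]

path = [(5,0), (4,0), (3,0), (3,1), (3,2)]
arrival = 21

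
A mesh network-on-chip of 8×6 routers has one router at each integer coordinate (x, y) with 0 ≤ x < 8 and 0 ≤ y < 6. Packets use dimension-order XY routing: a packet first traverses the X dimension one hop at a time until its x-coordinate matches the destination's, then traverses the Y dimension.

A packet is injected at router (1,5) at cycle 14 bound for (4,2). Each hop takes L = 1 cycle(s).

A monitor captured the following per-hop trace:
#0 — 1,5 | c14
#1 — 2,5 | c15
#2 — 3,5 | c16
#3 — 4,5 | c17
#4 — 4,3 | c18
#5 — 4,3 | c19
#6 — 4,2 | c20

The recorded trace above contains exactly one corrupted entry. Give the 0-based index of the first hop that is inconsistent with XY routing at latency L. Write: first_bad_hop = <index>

hop 1: step (+1,+0), +1 cyc — ok
hop 2: step (+1,+0), +1 cyc — ok
hop 3: step (+1,+0), +1 cyc — ok
hop 4: step (+0,-2), +1 cyc — BAD: non-unit step

first_bad_hop = 4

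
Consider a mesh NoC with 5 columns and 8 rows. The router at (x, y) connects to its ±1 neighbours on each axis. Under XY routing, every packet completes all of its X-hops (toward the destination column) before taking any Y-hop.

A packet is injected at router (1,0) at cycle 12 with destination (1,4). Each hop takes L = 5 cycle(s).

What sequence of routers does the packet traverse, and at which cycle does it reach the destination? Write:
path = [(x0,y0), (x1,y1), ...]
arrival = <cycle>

hop 0: (1,0) @ cyc 12
hop 1: (1,1) @ cyc 17  [N]
hop 2: (1,2) @ cyc 22  [N]
hop 3: (1,3) @ cyc 27  [N]
hop 4: (1,4) @ cyc 32  [N]

path = [(1,0), (1,1), (1,2), (1,3), (1,4)]
arrival = 32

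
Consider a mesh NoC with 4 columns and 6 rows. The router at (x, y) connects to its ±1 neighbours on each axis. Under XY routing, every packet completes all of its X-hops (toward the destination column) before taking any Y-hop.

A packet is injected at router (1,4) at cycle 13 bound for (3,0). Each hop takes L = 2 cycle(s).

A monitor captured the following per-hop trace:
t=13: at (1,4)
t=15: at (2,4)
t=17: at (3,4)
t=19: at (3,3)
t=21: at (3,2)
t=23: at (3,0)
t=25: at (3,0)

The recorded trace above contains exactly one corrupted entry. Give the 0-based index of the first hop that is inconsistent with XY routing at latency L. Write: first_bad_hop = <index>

hop 1: step (+1,+0), +2 cyc — ok
hop 2: step (+1,+0), +2 cyc — ok
hop 3: step (+0,-1), +2 cyc — ok
hop 4: step (+0,-1), +2 cyc — ok
hop 5: step (+0,-2), +2 cyc — BAD: non-unit step

first_bad_hop = 5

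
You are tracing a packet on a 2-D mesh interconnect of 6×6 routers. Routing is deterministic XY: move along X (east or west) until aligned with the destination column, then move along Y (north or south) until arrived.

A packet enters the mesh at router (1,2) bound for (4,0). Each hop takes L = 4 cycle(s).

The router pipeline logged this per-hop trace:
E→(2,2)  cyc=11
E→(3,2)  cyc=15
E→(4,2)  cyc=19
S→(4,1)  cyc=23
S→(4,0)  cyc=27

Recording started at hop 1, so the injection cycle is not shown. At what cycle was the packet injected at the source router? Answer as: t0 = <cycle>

cyc[1] = 11 and cyc[k] = t0 + k·L for every k.
t0 = cyc[1] − L = 11 − 4 = 7.

t0 = 7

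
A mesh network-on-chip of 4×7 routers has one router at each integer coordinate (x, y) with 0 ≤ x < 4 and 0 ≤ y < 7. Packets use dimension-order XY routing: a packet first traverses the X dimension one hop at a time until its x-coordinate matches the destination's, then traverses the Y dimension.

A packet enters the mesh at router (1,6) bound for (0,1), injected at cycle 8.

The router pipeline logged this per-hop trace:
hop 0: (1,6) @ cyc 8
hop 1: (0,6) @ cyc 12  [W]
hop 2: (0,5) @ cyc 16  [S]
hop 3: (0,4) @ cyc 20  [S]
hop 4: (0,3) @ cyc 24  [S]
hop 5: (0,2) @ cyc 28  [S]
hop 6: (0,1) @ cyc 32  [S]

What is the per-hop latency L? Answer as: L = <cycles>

Between hops 0 and 1 the cycle counter advances 12 − 8 = 4.
One hop costs L cycles, so L = 4.

L = 4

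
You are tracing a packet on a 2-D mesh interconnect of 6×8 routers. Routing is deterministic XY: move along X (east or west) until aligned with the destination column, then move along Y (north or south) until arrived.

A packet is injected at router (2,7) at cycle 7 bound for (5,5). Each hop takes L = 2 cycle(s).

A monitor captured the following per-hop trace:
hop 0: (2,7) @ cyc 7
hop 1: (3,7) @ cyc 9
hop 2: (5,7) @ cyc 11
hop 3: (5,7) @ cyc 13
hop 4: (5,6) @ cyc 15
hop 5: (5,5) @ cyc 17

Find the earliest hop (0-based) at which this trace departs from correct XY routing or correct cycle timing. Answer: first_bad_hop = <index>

hop 1: step (+1,+0), +2 cyc — ok
hop 2: step (+2,+0), +2 cyc — BAD: non-unit step

first_bad_hop = 2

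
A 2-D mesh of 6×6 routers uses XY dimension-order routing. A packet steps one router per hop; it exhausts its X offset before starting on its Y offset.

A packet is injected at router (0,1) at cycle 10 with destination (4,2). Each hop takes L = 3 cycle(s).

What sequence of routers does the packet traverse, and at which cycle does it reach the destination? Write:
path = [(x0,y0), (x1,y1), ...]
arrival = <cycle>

path = [(0,1), (1,1), (2,1), (3,1), (4,1), (4,2)]
arrival = 25

src (0,1)  cyc=10
E→(1,1)  cyc=13
E→(2,1)  cyc=16
E→(3,1)  cyc=19
E→(4,1)  cyc=22
N→(4,2)  cyc=25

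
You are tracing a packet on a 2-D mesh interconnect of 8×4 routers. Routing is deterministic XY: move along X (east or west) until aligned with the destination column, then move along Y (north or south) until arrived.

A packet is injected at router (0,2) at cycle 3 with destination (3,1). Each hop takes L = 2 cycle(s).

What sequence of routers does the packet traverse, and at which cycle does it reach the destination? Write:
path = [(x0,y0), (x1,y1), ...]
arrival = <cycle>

[0] x=0 y=2 t=3
[1] x=1 y=2 t=5 →E
[2] x=2 y=2 t=7 →E
[3] x=3 y=2 t=9 →E
[4] x=3 y=1 t=11 →S

path = [(0,2), (1,2), (2,2), (3,2), (3,1)]
arrival = 11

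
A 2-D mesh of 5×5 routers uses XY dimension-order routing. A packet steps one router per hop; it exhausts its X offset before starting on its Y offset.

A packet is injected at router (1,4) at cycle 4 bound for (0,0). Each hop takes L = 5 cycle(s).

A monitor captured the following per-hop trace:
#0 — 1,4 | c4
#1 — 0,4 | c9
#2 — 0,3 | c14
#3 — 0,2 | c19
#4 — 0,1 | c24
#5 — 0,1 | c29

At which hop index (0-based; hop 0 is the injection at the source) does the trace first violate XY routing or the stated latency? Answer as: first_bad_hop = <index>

first_bad_hop = 5

[1] (-1,+0) / 5c ⇒ ok
[2] (+0,-1) / 5c ⇒ ok
[3] (+0,-1) / 5c ⇒ ok
[4] (+0,-1) / 5c ⇒ ok
[5] (+0,+0) / 5c ⇒ BAD: non-unit step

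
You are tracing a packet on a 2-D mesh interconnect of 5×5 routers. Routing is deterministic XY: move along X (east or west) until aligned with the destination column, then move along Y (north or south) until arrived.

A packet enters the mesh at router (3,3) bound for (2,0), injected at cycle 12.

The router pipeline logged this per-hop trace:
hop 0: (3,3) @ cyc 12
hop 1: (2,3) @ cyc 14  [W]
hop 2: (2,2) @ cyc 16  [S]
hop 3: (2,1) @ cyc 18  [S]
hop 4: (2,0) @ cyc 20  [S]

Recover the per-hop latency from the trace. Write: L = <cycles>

L = 2

Between hops 0 and 1 the cycle counter advances 14 − 12 = 2.
That increment is L by definition: L = 2.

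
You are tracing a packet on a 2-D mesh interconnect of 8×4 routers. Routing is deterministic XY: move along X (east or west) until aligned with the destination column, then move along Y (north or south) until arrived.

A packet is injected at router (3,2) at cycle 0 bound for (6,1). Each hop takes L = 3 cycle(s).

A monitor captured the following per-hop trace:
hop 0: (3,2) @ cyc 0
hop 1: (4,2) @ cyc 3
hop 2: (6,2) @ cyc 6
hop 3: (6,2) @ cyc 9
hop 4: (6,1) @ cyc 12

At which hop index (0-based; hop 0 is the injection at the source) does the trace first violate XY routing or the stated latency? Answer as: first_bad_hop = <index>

first_bad_hop = 2

  1: Δx=+1 Δy=+0 Δt=3 [ok]
  2: Δx=+2 Δy=+0 Δt=3 [BAD: non-unit step]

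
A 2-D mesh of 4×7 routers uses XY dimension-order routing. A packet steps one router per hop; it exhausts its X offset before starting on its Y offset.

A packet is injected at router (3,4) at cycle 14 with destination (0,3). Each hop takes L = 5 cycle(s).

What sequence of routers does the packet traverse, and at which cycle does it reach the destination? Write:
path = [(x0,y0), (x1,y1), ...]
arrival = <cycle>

t=14: at (3,4)
t=19: at (2,4) after W
t=24: at (1,4) after W
t=29: at (0,4) after W
t=34: at (0,3) after S

path = [(3,4), (2,4), (1,4), (0,4), (0,3)]
arrival = 34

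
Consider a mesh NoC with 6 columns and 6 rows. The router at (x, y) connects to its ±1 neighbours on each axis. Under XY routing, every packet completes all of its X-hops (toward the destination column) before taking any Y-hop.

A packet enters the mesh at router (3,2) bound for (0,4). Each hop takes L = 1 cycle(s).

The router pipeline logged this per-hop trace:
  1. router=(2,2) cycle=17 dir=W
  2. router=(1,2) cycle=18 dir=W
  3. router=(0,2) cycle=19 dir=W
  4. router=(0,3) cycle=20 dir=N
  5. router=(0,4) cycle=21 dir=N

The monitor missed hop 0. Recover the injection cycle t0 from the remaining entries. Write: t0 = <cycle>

t0 = 16

Hop 1 reached at cycle 17; hop k is at t0 + k·L.
Therefore t0 = 17 − L = 16.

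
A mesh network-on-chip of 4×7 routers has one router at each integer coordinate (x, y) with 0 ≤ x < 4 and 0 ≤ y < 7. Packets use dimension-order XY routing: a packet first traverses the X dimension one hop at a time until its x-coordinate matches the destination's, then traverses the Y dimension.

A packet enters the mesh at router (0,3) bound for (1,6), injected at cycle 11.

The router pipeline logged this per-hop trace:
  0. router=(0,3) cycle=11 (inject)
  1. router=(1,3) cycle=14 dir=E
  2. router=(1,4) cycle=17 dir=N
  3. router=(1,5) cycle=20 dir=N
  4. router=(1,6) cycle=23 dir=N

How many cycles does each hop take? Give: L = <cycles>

L = 3

Δcyc across hop 0→1: 14 − 11 = 3.
Per-hop latency L = Δcyc = 3.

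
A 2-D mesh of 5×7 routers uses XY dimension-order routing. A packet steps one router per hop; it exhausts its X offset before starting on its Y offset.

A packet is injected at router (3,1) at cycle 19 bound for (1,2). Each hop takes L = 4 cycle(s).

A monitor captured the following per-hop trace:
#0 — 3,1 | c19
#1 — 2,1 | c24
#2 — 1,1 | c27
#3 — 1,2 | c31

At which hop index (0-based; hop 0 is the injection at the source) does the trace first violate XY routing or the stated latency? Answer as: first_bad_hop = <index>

first_bad_hop = 1

hop 1: step (-1,+0), +5 cyc — BAD: Δcyc=5≠L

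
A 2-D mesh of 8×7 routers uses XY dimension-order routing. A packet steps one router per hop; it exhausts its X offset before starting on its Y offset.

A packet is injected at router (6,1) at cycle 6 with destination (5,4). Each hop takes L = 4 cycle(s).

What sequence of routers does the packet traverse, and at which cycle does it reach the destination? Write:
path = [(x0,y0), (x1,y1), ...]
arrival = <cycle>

hop 0: (6,1) @ cyc 6
hop 1: (5,1) @ cyc 10  [W]
hop 2: (5,2) @ cyc 14  [N]
hop 3: (5,3) @ cyc 18  [N]
hop 4: (5,4) @ cyc 22  [N]

path = [(6,1), (5,1), (5,2), (5,3), (5,4)]
arrival = 22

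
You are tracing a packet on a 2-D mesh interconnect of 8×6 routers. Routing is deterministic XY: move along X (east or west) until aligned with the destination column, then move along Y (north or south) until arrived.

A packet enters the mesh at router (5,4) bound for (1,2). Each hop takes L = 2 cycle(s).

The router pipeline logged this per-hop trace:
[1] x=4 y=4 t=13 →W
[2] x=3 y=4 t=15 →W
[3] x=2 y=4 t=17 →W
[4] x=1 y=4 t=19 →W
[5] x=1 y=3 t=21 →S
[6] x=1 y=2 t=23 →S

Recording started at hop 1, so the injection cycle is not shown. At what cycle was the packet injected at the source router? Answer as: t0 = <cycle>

The first recorded entry is hop 1 at cycle 13.
So t0 = 13 − 1·2 = 11.

t0 = 11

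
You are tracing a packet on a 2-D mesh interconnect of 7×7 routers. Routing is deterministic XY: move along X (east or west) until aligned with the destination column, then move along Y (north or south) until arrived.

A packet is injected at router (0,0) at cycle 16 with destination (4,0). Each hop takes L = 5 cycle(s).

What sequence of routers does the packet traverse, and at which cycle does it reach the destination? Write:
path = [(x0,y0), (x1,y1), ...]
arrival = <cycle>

t=16: at (0,0)
t=21: at (1,0) after E
t=26: at (2,0) after E
t=31: at (3,0) after E
t=36: at (4,0) after E

path = [(0,0), (1,0), (2,0), (3,0), (4,0)]
arrival = 36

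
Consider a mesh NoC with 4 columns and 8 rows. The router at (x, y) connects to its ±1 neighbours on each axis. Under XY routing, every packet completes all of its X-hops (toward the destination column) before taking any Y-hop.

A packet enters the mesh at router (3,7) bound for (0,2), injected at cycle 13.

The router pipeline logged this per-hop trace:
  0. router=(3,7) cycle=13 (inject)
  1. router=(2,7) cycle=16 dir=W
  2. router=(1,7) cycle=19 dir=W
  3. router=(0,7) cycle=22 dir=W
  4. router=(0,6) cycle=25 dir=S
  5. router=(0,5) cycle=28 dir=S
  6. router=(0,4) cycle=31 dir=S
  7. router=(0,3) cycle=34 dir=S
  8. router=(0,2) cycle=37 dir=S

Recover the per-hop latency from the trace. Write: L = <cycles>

L = 3

Δcyc across hop 0→1: 16 − 13 = 3.
Each hop adds L, hence L = 3.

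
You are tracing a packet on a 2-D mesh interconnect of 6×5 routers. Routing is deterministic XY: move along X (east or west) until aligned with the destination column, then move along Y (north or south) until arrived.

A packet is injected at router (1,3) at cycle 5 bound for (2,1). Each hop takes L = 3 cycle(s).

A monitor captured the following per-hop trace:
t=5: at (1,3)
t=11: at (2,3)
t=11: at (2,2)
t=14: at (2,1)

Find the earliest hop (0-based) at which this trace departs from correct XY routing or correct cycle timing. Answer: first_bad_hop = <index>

[1] (+1,+0) / 6c ⇒ BAD: Δcyc=6≠L

first_bad_hop = 1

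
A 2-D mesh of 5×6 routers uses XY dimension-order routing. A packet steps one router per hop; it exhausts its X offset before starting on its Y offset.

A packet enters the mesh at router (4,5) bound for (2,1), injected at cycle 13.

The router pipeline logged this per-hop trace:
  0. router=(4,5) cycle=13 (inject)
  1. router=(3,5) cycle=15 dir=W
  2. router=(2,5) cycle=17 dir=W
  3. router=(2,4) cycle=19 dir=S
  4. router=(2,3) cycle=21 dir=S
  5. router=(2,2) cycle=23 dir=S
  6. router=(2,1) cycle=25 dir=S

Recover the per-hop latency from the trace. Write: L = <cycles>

L = 2

From hop 0 (13) to hop 1 (15): +2 cycles.
Each hop adds L, hence L = 2.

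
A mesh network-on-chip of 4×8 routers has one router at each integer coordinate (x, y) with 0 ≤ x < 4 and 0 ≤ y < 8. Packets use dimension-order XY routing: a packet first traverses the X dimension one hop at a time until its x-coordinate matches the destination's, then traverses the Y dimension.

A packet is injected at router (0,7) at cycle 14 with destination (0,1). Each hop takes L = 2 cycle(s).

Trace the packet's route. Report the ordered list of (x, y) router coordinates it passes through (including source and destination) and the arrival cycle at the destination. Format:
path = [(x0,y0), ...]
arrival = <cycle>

t=14: at (0,7)
t=16: at (0,6) after S
t=18: at (0,5) after S
t=20: at (0,4) after S
t=22: at (0,3) after S
t=24: at (0,2) after S
t=26: at (0,1) after S

path = [(0,7), (0,6), (0,5), (0,4), (0,3), (0,2), (0,1)]
arrival = 26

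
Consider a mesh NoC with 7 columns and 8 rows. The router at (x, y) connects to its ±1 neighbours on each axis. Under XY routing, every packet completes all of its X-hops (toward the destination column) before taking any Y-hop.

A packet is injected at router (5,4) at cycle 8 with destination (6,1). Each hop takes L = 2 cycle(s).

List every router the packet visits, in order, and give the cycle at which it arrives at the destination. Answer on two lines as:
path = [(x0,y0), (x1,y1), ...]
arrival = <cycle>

  0. router=(5,4) cycle=8 (inject)
  1. router=(6,4) cycle=10 dir=E
  2. router=(6,3) cycle=12 dir=S
  3. router=(6,2) cycle=14 dir=S
  4. router=(6,1) cycle=16 dir=S

path = [(5,4), (6,4), (6,3), (6,2), (6,1)]
arrival = 16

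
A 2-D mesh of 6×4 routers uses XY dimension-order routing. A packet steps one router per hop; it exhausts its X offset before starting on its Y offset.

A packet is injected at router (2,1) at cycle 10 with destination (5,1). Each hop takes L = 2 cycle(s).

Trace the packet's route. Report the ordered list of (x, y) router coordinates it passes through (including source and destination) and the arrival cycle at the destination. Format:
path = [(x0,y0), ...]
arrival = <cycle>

[0] x=2 y=1 t=10
[1] x=3 y=1 t=12 →E
[2] x=4 y=1 t=14 →E
[3] x=5 y=1 t=16 →E

path = [(2,1), (3,1), (4,1), (5,1)]
arrival = 16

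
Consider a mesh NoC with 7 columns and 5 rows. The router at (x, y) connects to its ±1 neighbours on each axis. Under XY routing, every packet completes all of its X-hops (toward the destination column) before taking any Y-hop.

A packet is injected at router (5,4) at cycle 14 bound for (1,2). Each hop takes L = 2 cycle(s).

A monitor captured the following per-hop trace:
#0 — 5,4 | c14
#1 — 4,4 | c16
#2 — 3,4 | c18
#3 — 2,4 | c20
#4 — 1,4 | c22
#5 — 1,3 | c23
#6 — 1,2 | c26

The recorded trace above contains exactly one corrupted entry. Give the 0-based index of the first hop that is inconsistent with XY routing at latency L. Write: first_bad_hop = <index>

first_bad_hop = 5

hop 1: step (-1,+0), +2 cyc — ok
hop 2: step (-1,+0), +2 cyc — ok
hop 3: step (-1,+0), +2 cyc — ok
hop 4: step (-1,+0), +2 cyc — ok
hop 5: step (+0,-1), +1 cyc — BAD: Δcyc=1≠L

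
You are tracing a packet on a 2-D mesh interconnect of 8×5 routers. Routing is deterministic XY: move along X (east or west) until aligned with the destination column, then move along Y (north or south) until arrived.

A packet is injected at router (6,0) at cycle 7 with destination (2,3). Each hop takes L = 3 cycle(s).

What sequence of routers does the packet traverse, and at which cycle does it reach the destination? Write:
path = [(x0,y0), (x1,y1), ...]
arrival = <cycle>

path = [(6,0), (5,0), (4,0), (3,0), (2,0), (2,1), (2,2), (2,3)]
arrival = 28

#0 — 6,0 | c7
#1 — 5,0 | c10 | W
#2 — 4,0 | c13 | W
#3 — 3,0 | c16 | W
#4 — 2,0 | c19 | W
#5 — 2,1 | c22 | N
#6 — 2,2 | c25 | N
#7 — 2,3 | c28 | N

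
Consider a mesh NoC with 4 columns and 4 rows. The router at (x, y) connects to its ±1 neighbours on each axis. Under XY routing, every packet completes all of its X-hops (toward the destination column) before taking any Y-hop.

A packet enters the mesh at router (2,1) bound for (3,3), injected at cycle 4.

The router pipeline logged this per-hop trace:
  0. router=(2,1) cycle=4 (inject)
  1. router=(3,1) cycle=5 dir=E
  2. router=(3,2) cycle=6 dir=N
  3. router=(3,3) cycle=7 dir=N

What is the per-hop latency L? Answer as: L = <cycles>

L = 1

Between hops 0 and 1 the cycle counter advances 5 − 4 = 1.
Per-hop latency L = Δcyc = 1.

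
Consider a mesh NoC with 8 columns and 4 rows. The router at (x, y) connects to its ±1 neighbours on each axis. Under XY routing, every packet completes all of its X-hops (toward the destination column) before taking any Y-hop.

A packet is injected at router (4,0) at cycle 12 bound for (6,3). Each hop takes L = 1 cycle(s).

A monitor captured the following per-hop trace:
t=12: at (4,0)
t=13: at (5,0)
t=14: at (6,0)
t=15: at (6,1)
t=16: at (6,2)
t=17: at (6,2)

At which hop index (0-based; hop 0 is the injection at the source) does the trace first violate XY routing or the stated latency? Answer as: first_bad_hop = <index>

check 1→ d=(1,0) cyc+1: ok
check 2→ d=(1,0) cyc+1: ok
check 3→ d=(0,1) cyc+1: ok
check 4→ d=(0,1) cyc+1: ok
check 5→ d=(0,0) cyc+1: BAD: non-unit step

first_bad_hop = 5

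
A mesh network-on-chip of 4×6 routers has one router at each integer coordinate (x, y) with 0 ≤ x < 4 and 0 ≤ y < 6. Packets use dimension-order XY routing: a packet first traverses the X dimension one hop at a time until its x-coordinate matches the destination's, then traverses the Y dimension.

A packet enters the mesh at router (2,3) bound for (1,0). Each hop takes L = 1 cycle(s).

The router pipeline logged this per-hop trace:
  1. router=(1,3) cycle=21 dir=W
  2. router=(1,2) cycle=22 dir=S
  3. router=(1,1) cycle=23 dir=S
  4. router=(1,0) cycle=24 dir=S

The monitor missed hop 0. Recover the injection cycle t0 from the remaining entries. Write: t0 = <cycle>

At hop 1 the cycle is 21; in general cyc_k = t0 + kL.
Subtract one hop: t0 = 21 − 1 = 20.

t0 = 20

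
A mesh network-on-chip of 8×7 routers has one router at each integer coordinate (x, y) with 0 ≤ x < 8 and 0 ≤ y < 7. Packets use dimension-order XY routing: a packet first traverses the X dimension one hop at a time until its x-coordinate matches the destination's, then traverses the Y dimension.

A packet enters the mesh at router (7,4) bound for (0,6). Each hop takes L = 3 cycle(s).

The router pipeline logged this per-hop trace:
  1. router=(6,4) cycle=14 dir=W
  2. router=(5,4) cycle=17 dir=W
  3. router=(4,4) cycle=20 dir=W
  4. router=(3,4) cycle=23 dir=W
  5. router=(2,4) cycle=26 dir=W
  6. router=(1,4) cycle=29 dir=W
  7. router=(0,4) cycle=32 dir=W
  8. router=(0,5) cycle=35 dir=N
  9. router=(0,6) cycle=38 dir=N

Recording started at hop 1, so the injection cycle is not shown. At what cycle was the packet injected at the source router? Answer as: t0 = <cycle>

t0 = 11

At hop 1 the cycle is 14; in general cyc_k = t0 + kL.
Subtract one hop: t0 = 14 − 3 = 11.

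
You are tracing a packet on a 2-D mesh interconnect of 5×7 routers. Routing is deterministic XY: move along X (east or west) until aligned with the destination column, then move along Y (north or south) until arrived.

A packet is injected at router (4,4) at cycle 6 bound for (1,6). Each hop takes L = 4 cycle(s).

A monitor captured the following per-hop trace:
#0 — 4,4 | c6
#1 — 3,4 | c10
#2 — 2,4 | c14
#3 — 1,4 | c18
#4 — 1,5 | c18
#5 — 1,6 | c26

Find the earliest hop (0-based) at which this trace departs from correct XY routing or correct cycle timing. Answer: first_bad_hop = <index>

[1] (-1,+0) / 4c ⇒ ok
[2] (-1,+0) / 4c ⇒ ok
[3] (-1,+0) / 4c ⇒ ok
[4] (+0,+1) / 0c ⇒ BAD: Δcyc=0≠L

first_bad_hop = 4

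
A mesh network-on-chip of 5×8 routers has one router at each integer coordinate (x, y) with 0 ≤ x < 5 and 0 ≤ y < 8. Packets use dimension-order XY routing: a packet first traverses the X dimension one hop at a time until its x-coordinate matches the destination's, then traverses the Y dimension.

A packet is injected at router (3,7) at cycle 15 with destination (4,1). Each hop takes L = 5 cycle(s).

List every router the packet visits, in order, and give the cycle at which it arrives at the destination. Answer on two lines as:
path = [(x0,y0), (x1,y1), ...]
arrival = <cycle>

t=15: at (3,7)
t=20: at (4,7) after E
t=25: at (4,6) after S
t=30: at (4,5) after S
t=35: at (4,4) after S
t=40: at (4,3) after S
t=45: at (4,2) after S
t=50: at (4,1) after S

path = [(3,7), (4,7), (4,6), (4,5), (4,4), (4,3), (4,2), (4,1)]
arrival = 50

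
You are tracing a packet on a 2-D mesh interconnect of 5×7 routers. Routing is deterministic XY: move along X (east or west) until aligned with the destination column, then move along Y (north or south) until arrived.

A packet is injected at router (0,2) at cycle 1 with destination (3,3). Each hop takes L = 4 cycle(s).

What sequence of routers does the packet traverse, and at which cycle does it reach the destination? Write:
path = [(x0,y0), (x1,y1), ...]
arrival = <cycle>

path = [(0,2), (1,2), (2,2), (3,2), (3,3)]
arrival = 17

t=1: at (0,2)
t=5: at (1,2) after E
t=9: at (2,2) after E
t=13: at (3,2) after E
t=17: at (3,3) after N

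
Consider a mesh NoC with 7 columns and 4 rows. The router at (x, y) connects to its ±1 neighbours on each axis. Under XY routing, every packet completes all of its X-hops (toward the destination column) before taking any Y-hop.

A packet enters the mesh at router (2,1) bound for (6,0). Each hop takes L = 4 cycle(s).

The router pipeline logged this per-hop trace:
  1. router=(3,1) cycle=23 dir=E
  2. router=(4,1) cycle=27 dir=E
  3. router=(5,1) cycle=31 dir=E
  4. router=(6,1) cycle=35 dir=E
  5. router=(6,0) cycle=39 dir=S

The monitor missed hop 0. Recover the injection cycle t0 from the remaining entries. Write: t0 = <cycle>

At hop 1 the cycle is 23; in general cyc_k = t0 + kL.
So t0 = 23 − 1·4 = 19.

t0 = 19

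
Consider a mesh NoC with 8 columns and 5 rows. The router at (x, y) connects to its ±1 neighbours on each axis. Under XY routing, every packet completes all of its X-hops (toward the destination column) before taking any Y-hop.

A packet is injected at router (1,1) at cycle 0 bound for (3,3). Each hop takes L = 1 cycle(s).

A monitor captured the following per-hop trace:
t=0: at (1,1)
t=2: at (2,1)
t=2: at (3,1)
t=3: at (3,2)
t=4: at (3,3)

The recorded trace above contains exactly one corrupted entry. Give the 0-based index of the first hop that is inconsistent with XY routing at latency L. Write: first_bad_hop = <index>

first_bad_hop = 1

hop 1: step (+1,+0), +2 cyc — BAD: Δcyc=2≠L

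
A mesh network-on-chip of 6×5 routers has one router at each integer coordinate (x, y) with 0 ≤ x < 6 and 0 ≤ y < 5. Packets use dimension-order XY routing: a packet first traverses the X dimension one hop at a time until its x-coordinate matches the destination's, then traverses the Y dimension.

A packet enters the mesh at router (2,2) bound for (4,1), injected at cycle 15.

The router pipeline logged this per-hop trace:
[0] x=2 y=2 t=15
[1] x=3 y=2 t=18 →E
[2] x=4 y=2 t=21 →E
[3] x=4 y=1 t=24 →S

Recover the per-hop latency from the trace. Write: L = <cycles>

cyc[1] − cyc[0] = 18 − 15 = 3.
One hop costs L cycles, so L = 3.

L = 3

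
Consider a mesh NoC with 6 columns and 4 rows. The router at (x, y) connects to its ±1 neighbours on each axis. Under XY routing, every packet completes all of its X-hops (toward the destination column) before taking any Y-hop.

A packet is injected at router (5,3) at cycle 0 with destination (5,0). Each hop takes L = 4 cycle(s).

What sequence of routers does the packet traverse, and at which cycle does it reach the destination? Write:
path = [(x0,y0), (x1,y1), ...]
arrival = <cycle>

path = [(5,3), (5,2), (5,1), (5,0)]
arrival = 12

hop 0: (5,3) @ cyc 0
hop 1: (5,2) @ cyc 4  [S]
hop 2: (5,1) @ cyc 8  [S]
hop 3: (5,0) @ cyc 12  [S]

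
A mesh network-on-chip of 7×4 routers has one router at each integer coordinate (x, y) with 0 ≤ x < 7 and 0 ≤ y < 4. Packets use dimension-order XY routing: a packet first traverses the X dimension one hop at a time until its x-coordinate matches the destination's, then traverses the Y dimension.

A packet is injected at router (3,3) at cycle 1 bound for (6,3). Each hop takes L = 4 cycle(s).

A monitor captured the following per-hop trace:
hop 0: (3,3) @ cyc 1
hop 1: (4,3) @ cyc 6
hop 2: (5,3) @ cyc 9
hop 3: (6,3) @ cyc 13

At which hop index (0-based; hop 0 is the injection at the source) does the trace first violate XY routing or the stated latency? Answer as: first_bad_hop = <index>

first_bad_hop = 1

  1: Δx=+1 Δy=+0 Δt=5 [BAD: Δcyc=5≠L]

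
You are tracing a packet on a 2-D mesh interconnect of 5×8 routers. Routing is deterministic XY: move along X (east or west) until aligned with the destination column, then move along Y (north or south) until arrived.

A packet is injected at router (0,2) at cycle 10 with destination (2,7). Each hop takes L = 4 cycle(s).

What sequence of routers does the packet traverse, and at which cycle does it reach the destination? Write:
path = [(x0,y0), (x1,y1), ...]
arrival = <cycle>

#0 — 0,2 | c10
#1 — 1,2 | c14 | E
#2 — 2,2 | c18 | E
#3 — 2,3 | c22 | N
#4 — 2,4 | c26 | N
#5 — 2,5 | c30 | N
#6 — 2,6 | c34 | N
#7 — 2,7 | c38 | N

path = [(0,2), (1,2), (2,2), (2,3), (2,4), (2,5), (2,6), (2,7)]
arrival = 38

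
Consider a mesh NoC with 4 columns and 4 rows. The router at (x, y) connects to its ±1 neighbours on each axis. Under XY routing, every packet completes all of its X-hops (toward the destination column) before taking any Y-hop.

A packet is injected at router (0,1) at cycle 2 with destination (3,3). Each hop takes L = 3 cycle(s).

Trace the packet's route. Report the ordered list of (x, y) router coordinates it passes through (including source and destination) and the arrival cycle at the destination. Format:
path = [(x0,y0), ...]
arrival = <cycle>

[0] x=0 y=1 t=2
[1] x=1 y=1 t=5 →E
[2] x=2 y=1 t=8 →E
[3] x=3 y=1 t=11 →E
[4] x=3 y=2 t=14 →N
[5] x=3 y=3 t=17 →N

path = [(0,1), (1,1), (2,1), (3,1), (3,2), (3,3)]
arrival = 17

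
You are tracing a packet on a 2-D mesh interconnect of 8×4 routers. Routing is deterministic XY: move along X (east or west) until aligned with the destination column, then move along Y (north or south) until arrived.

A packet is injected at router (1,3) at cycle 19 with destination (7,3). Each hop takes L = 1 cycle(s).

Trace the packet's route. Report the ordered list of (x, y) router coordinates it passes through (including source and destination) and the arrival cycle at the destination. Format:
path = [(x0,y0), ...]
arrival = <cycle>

path = [(1,3), (2,3), (3,3), (4,3), (5,3), (6,3), (7,3)]
arrival = 25

  0. router=(1,3) cycle=19 (inject)
  1. router=(2,3) cycle=20 dir=E
  2. router=(3,3) cycle=21 dir=E
  3. router=(4,3) cycle=22 dir=E
  4. router=(5,3) cycle=23 dir=E
  5. router=(6,3) cycle=24 dir=E
  6. router=(7,3) cycle=25 dir=E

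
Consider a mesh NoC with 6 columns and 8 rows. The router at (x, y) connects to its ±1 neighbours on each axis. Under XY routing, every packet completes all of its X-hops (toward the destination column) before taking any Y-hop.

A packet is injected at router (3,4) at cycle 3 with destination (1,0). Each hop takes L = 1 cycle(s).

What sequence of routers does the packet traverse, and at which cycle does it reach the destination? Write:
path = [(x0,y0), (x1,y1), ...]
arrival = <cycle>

[0] x=3 y=4 t=3
[1] x=2 y=4 t=4 →W
[2] x=1 y=4 t=5 →W
[3] x=1 y=3 t=6 →S
[4] x=1 y=2 t=7 →S
[5] x=1 y=1 t=8 →S
[6] x=1 y=0 t=9 →S

path = [(3,4), (2,4), (1,4), (1,3), (1,2), (1,1), (1,0)]
arrival = 9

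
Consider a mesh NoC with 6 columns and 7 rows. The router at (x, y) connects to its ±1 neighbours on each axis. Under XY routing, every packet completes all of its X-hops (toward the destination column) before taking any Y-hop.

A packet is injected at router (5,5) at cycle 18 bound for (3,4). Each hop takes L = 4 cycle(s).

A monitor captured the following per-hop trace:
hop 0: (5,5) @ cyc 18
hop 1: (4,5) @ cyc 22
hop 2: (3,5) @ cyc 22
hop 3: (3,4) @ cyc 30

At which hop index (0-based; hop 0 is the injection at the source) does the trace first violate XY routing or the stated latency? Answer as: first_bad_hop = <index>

first_bad_hop = 2

  1: Δx=-1 Δy=+0 Δt=4 [ok]
  2: Δx=-1 Δy=+0 Δt=0 [BAD: Δcyc=0≠L]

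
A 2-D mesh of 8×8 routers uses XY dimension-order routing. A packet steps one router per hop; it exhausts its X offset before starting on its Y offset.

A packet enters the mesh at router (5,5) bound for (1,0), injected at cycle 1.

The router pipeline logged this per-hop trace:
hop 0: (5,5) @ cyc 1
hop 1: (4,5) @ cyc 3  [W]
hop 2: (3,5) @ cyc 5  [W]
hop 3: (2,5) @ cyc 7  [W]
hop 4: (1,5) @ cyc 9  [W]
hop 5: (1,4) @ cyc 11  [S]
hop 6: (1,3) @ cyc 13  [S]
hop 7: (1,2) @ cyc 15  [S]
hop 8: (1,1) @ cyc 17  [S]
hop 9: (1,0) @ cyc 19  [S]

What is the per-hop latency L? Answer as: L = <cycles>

Δcyc across hop 0→1: 3 − 1 = 2.
One hop costs L cycles, so L = 2.

L = 2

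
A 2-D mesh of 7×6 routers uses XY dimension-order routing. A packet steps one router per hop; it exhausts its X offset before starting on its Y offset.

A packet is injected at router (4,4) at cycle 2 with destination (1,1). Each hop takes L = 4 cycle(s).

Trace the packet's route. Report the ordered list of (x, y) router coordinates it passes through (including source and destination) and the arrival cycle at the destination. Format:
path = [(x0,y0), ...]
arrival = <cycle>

  0. router=(4,4) cycle=2 (inject)
  1. router=(3,4) cycle=6 dir=W
  2. router=(2,4) cycle=10 dir=W
  3. router=(1,4) cycle=14 dir=W
  4. router=(1,3) cycle=18 dir=S
  5. router=(1,2) cycle=22 dir=S
  6. router=(1,1) cycle=26 dir=S

path = [(4,4), (3,4), (2,4), (1,4), (1,3), (1,2), (1,1)]
arrival = 26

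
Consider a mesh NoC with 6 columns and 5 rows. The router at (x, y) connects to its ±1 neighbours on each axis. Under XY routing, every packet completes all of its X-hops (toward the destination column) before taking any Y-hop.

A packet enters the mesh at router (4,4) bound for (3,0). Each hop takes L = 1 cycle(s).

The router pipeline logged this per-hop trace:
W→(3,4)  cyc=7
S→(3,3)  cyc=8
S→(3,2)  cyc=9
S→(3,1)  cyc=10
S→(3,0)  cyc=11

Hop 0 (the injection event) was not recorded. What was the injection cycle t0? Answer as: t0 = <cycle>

t0 = 6

At hop 1 the cycle is 7; in general cyc_k = t0 + kL.
Therefore t0 = 7 − L = 6.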